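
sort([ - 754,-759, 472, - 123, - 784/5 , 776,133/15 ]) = [ - 759, - 754, - 784/5, -123,133/15, 472,776]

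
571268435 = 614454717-43186282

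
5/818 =5/818= 0.01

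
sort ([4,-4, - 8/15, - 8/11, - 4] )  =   [ - 4 ,-4 , - 8/11, - 8/15, 4]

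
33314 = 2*16657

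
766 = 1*766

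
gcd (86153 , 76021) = 1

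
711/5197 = 711/5197= 0.14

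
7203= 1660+5543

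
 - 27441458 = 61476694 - 88918152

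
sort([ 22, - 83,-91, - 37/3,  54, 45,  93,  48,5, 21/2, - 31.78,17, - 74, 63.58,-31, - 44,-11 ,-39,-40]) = [-91,-83 , - 74, - 44, - 40,-39,  -  31.78,-31, - 37/3,-11, 5, 21/2,  17,22, 45 , 48, 54, 63.58, 93]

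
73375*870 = 63836250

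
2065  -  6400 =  - 4335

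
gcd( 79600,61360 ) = 80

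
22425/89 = 22425/89 = 251.97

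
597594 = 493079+104515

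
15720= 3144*5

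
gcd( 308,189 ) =7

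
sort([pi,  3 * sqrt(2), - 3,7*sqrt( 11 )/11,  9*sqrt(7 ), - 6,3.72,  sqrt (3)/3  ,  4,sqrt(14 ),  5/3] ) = [-6,- 3,sqrt(3) /3, 5/3,7*sqrt( 11)/11 , pi,3.72, sqrt( 14 ) , 4,3 *sqrt (2), 9*sqrt(7)]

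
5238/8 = 654 + 3/4 = 654.75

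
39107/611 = 39107/611  =  64.00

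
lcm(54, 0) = 0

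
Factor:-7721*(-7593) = 58625553=3^1 *7^1*1103^1*2531^1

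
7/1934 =7/1934 = 0.00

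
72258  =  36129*2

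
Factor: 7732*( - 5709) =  - 2^2*3^1*11^1*173^1*1933^1 = - 44141988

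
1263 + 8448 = 9711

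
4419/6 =1473/2  =  736.50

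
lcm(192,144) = 576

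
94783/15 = 6318+13/15 = 6318.87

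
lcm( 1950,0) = 0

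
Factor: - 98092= - 2^2*137^1*179^1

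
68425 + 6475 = 74900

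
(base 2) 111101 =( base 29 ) 23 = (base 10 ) 61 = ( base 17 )3a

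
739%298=143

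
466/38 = 12 + 5/19   =  12.26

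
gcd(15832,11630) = 2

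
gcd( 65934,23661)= 99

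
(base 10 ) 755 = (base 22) 1C7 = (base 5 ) 11010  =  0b1011110011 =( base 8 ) 1363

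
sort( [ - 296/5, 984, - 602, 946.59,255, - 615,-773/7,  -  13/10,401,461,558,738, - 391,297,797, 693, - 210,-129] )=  [ - 615,-602,-391, - 210, - 129,-773/7, - 296/5, - 13/10, 255,297, 401,  461,  558,693,  738,797,  946.59 , 984]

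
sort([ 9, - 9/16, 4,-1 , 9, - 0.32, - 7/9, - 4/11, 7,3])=[ - 1, - 7/9, - 9/16, - 4/11,-0.32, 3,4,7,9,9]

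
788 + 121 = 909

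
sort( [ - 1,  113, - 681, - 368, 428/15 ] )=[ - 681, - 368, - 1,  428/15,113]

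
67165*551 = 37007915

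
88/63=88/63= 1.40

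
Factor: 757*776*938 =551011216 = 2^4*7^1*67^1*97^1*757^1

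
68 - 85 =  - 17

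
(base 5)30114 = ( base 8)3565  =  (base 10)1909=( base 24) 37D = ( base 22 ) 3kh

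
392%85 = 52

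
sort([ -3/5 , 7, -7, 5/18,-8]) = [ - 8, - 7, - 3/5, 5/18, 7]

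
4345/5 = 869 = 869.00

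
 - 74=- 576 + 502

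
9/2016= 1/224=0.00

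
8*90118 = 720944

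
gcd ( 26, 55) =1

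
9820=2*4910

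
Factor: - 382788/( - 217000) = 441/250 = 2^( - 1 )*3^2*5^( - 3 )*7^2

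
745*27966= 20834670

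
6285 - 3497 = 2788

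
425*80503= 34213775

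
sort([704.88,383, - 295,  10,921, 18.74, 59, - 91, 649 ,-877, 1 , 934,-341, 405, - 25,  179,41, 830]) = [ - 877, - 341, - 295,- 91, - 25,1, 10, 18.74 , 41, 59, 179, 383, 405 , 649, 704.88 , 830, 921, 934]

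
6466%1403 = 854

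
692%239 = 214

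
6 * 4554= 27324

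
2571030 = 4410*583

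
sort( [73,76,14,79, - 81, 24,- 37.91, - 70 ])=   [-81,- 70,-37.91,  14,24,73, 76,79 ] 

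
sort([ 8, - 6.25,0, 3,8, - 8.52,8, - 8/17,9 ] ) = [ -8.52, - 6.25, - 8/17, 0,3,8,8, 8,  9]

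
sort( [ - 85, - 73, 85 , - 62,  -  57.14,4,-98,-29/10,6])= [ -98,  -  85, - 73,  -  62 ,  -  57.14 ,  -  29/10 , 4, 6, 85] 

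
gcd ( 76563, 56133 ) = 9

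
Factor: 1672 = 2^3*11^1*19^1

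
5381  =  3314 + 2067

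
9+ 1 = 10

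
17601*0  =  0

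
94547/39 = 2424+ 11/39=2424.28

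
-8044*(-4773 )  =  38394012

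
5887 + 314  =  6201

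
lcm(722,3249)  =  6498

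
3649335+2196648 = 5845983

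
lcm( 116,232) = 232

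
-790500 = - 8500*93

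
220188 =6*36698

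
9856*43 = 423808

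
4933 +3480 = 8413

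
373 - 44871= -44498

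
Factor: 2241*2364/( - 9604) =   -  3^4*7^( - 4 )* 83^1*197^1 = - 1324431/2401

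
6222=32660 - 26438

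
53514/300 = 178+19/50 = 178.38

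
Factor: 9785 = 5^1 * 19^1*103^1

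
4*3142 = 12568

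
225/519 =75/173 = 0.43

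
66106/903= 73  +  187/903 = 73.21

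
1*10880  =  10880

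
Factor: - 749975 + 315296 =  - 3^1*7^2*2957^1 = - 434679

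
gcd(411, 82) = 1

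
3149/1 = 3149 = 3149.00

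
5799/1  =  5799 = 5799.00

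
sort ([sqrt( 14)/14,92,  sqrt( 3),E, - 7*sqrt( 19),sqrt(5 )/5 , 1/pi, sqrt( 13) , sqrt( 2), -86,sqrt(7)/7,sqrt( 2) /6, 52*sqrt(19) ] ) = [- 86,-7*sqrt( 19),sqrt(2)/6,  sqrt(14 )/14, 1/pi,sqrt( 7) /7,sqrt( 5) /5,  sqrt(2),sqrt(3),E,sqrt( 13),92,52*sqrt(19 )]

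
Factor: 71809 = 71809^1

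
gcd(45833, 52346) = 1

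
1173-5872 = - 4699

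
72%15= 12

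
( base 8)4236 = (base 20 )5A6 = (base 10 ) 2206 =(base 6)14114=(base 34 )1UU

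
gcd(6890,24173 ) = 1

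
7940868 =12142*654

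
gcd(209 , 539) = 11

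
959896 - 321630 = 638266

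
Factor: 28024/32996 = 62/73 = 2^1*31^1*73^(  -  1)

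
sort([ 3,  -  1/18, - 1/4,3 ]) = [ - 1/4, - 1/18, 3, 3] 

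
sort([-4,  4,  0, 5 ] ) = [-4,0,4,5 ] 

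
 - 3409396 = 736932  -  4146328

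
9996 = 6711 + 3285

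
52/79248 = 1/1524 = 0.00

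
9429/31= 304 + 5/31= 304.16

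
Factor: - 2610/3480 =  - 3/4 =- 2^( - 2)* 3^1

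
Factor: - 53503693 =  - 1777^1*30109^1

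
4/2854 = 2/1427=0.00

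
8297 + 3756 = 12053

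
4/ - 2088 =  - 1/522 =-0.00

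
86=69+17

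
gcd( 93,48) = 3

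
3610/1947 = 1 + 1663/1947= 1.85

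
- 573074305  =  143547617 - 716621922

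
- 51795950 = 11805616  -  63601566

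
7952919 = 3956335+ 3996584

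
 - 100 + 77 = - 23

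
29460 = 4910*6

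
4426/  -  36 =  - 123 + 1/18 = -122.94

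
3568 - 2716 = 852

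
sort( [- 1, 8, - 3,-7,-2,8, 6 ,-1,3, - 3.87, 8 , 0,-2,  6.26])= [-7, - 3.87,-3 ,-2, - 2, - 1, - 1, 0, 3, 6,6.26, 8 , 8,8] 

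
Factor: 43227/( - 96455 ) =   -  3^3*5^( - 1) * 101^( - 1)*191^( - 1) * 1601^1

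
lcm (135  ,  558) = 8370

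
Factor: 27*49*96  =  127008=2^5*3^4*7^2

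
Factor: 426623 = 233^1 * 1831^1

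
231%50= 31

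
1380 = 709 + 671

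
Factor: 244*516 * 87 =2^4*3^2 * 29^1*43^1*61^1 = 10953648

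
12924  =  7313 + 5611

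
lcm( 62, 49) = 3038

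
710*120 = 85200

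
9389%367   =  214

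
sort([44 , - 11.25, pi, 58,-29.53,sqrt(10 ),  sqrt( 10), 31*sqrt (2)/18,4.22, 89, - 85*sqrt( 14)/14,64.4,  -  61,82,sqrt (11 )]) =[- 61, - 29.53, - 85  *sqrt(14 ) /14, - 11.25,31*sqrt (2)/18 , pi,sqrt( 10 ),  sqrt(10 ) , sqrt( 11), 4.22,44, 58,64.4,82,89]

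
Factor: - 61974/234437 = - 198/749 = -2^1*3^2*7^(-1)*11^1*107^( - 1)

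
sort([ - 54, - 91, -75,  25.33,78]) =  [ - 91 , - 75,  -  54,25.33  ,  78 ]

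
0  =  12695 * 0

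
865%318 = 229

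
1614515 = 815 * 1981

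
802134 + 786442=1588576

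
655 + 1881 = 2536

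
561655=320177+241478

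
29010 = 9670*3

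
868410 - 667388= 201022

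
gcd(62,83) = 1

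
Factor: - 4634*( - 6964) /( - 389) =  - 2^3*7^1*331^1*389^ ( -1 )*1741^1= - 32271176/389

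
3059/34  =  3059/34  =  89.97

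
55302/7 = 7900 + 2/7 = 7900.29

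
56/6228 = 14/1557  =  0.01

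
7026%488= 194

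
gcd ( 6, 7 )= 1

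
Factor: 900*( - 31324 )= - 28191600 = - 2^4*3^2 * 5^2*41^1*191^1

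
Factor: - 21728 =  - 2^5*7^1 * 97^1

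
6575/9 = 6575/9 = 730.56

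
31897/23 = 1386 + 19/23 = 1386.83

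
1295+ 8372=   9667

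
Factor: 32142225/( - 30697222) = -2^(  -  1) * 3^1 * 5^2 * 428563^1 * 15348611^( - 1 ) 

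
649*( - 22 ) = -14278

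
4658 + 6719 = 11377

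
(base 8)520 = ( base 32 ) ag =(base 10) 336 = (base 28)C0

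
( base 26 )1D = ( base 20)1J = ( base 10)39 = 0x27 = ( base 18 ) 23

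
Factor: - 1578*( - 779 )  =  1229262=2^1*  3^1*19^1*41^1*263^1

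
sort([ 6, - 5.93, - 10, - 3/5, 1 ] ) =[-10, - 5.93, - 3/5, 1,6] 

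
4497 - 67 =4430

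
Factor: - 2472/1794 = - 412/299=- 2^2*13^(-1) *23^ ( - 1 )*103^1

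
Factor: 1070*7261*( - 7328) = - 56933210560 =-  2^6*5^1*53^1*107^1*137^1*229^1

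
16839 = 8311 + 8528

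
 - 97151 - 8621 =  - 105772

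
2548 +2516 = 5064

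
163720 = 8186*20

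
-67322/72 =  - 33661/36 = -935.03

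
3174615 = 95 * 33417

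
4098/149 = 4098/149 = 27.50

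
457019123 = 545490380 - 88471257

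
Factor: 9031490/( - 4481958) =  - 347365/172383 = - 3^( - 1)*5^1*37^(  -  1 )*1553^ ( - 1)*69473^1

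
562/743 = 562/743=0.76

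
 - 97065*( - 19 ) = 1844235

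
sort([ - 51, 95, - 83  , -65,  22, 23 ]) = [ - 83, - 65, - 51, 22,23, 95]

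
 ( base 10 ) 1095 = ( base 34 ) w7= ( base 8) 2107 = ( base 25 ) 1IK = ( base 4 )101013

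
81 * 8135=658935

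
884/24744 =221/6186  =  0.04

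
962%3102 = 962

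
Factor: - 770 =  - 2^1*5^1*7^1*11^1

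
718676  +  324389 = 1043065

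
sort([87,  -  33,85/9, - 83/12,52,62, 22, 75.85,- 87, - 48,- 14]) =[ - 87, - 48, - 33, - 14,  -  83/12, 85/9, 22, 52,62,75.85, 87]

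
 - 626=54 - 680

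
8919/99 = 991/11 = 90.09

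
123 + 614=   737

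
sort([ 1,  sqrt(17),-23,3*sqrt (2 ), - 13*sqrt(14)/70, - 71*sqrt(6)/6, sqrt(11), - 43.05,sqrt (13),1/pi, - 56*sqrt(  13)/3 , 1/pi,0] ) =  [ - 56*sqrt(13)/3, - 43.05,  -  71* sqrt(6)/6, - 23,-13*sqrt(14 ) /70,0, 1/pi,  1/pi,1,sqrt(11 ),sqrt( 13),sqrt( 17 ),3 * sqrt(2 )] 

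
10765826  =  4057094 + 6708732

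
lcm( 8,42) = 168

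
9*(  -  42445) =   -  382005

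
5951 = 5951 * 1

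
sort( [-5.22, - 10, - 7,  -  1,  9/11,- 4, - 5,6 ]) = [-10,- 7, - 5.22, - 5, - 4,-1 , 9/11,6 ] 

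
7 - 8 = -1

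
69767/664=105+47/664 = 105.07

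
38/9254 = 19/4627 = 0.00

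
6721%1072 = 289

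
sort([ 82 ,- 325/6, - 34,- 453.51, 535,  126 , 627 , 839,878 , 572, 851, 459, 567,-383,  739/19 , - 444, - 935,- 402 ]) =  [ - 935, -453.51, - 444, -402, - 383, - 325/6 ,-34, 739/19,82,126 , 459,535,567, 572, 627,839, 851, 878]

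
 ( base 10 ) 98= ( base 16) 62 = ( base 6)242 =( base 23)46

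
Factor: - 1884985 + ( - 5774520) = -5^1 *7^1*218843^1 =-  7659505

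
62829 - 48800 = 14029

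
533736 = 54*9884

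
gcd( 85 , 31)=1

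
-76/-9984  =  19/2496 =0.01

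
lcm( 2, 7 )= 14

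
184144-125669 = 58475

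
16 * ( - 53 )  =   - 848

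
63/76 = 63/76 =0.83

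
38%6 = 2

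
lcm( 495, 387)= 21285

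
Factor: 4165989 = 3^1*401^1*3463^1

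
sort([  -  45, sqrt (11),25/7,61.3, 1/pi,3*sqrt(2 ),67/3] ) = [ -45,1/pi, sqrt(11 ),25/7, 3*sqrt (2 ), 67/3,61.3] 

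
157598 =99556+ 58042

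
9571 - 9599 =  - 28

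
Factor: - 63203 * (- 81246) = 5134990938 = 2^1* 3^1*7^1*11^1 * 1231^1*9029^1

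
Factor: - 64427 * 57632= - 2^5*11^1*1801^1*5857^1 = - 3713056864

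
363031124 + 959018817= 1322049941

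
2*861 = 1722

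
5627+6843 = 12470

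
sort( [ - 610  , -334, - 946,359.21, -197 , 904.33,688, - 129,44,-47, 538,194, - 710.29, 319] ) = [ - 946, - 710.29, - 610, - 334,-197, - 129, - 47,44,194,319, 359.21,538 , 688,904.33 ] 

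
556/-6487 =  - 556/6487 = -  0.09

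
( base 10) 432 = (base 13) 273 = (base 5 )3212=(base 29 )EQ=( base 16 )1b0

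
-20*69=-1380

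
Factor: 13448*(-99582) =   -  1339178736 = - 2^4*3^1*7^1*41^2 * 2371^1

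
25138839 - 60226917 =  - 35088078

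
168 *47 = 7896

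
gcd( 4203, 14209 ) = 1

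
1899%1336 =563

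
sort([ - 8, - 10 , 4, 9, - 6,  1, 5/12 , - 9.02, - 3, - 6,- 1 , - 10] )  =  [ - 10, - 10,-9.02, - 8, - 6, -6, - 3, - 1,5/12, 1 , 4, 9] 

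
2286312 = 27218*84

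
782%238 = 68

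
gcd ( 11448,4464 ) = 72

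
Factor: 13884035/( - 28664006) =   -  2^( - 1 )*5^1*7^(-1)*11^1 * 17^( - 1)*29^(  -  1) * 41^1*47^1*131^1*4153^(-1) 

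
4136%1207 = 515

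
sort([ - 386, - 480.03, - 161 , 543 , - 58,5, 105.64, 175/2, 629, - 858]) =[  -  858,-480.03, - 386, -161, - 58, 5, 175/2,105.64, 543, 629] 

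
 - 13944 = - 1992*7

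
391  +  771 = 1162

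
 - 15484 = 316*(- 49) 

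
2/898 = 1/449 = 0.00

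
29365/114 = 257+67/114 = 257.59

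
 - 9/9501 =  - 1 + 3164/3167 = - 0.00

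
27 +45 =72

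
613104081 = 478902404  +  134201677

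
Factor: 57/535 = 3^1*5^( - 1)*19^1*107^( - 1) 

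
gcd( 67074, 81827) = 1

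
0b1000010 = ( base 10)66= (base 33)20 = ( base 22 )30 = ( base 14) 4a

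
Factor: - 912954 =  - 2^1*3^1*7^1*21737^1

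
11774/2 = 5887= 5887.00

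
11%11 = 0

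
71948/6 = 35974/3=11991.33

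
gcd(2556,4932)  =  36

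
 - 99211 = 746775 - 845986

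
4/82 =2/41 = 0.05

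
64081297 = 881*72737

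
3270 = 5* 654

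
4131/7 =590+1/7= 590.14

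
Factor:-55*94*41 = - 211970 = -2^1*5^1*11^1*41^1*47^1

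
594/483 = 1 + 37/161 = 1.23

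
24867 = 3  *8289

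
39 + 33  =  72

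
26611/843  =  31 + 478/843 = 31.57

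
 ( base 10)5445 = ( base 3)21110200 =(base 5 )133240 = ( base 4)1111011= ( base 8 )12505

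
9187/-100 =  - 92 + 13/100 = - 91.87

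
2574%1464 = 1110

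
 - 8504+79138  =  70634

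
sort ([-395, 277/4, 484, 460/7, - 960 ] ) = [-960,-395, 460/7, 277/4, 484]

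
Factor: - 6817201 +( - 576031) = -2^4*7^1 * 11^1*17^1 * 353^1=- 7393232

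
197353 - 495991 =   -  298638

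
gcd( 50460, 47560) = 580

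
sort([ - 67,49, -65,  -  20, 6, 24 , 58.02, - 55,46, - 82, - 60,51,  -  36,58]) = [ - 82,-67,-65, - 60, -55, - 36, - 20,  6 , 24,46, 49,51  ,  58, 58.02]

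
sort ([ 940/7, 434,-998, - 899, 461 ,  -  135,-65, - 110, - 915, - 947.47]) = [ - 998, - 947.47,-915,  -  899,  -  135, - 110,-65 , 940/7,434, 461]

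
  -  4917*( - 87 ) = 427779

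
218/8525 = 218/8525 = 0.03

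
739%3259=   739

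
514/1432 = 257/716 = 0.36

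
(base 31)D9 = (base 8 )634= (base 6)1524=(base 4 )12130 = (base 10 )412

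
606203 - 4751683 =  - 4145480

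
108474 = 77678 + 30796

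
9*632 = 5688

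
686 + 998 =1684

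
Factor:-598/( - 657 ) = 2^1 * 3^( - 2)*13^1*23^1*73^(-1 )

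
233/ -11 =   -  233/11 = -21.18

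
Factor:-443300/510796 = - 5^2*19^( - 1)*31^1*47^( - 1)  =  - 775/893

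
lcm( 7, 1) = 7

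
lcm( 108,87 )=3132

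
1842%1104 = 738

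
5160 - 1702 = 3458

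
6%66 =6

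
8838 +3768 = 12606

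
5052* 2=10104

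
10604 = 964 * 11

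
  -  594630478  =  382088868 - 976719346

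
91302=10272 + 81030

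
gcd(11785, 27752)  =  1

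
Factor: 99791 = 73^1 *1367^1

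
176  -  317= - 141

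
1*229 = 229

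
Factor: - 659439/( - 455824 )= 2^( - 4)*3^2*11^1*31^( - 1 )*919^( -1 )*6661^1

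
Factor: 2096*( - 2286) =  - 4791456 = - 2^5 *3^2*127^1*131^1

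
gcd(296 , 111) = 37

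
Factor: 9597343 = 7^1 * 241^1* 5689^1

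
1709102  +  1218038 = 2927140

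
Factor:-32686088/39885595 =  - 2^3*5^( - 1 )*4085761^1*7977119^( -1)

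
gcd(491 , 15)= 1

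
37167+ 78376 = 115543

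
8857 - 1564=7293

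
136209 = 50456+85753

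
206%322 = 206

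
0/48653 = 0=0.00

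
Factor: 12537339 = 3^1*37^1  *  179^1 *631^1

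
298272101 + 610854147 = 909126248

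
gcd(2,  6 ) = 2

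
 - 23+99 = 76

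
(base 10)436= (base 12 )304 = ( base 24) I4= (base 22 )ji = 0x1b4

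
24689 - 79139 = -54450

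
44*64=2816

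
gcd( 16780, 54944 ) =4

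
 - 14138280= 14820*( - 954)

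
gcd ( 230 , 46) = 46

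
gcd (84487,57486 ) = 871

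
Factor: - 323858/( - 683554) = 113^1*1433^1*  341777^(-1) = 161929/341777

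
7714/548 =3857/274 = 14.08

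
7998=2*3999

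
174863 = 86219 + 88644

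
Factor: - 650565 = -3^3*5^1*61^1*79^1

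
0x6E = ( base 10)110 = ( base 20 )5A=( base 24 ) 4E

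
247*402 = 99294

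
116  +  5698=5814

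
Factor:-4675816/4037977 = -2^3*17^1*863^(-1)*4679^ ( - 1)*34381^1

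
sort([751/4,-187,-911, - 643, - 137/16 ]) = [ - 911, - 643, - 187, - 137/16, 751/4]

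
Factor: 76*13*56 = 2^5* 7^1*13^1*19^1 = 55328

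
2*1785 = 3570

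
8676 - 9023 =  - 347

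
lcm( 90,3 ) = 90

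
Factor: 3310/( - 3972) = - 2^(-1)*3^( - 1)*5^1 =- 5/6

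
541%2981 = 541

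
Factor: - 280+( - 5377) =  - 5657^1 =- 5657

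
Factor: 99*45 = 3^4*5^1*11^1 = 4455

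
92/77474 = 46/38737  =  0.00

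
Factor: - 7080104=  - 2^3*139^1 *6367^1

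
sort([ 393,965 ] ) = [393, 965 ] 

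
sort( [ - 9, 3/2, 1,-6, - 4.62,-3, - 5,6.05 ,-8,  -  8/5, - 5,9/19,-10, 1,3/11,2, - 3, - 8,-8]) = [ - 10, -9,- 8, - 8, - 8, - 6,-5,  -  5, -4.62, - 3, - 3, - 8/5, 3/11, 9/19, 1, 1, 3/2, 2,6.05 ]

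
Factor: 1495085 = 5^1*299017^1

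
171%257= 171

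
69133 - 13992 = 55141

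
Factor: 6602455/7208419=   5^1*197^1*6703^1 * 7208419^( - 1) 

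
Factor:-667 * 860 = -573620 = - 2^2  *5^1 * 23^1*29^1*43^1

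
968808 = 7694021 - 6725213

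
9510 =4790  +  4720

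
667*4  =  2668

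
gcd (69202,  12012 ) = 14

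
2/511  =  2/511 = 0.00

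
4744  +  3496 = 8240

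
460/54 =8  +  14/27= 8.52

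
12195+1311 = 13506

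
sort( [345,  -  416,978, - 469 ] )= [ - 469,-416,345,978]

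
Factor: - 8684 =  - 2^2*13^1*167^1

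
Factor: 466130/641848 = 2^( - 2 ) * 5^1*7^1 * 6659^1*80231^ ( - 1 ) = 233065/320924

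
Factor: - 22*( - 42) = 924 = 2^2*3^1*7^1*11^1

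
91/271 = 91/271 = 0.34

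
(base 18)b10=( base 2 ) 110111111110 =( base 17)C6C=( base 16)DFE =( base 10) 3582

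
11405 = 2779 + 8626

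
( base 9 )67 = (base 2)111101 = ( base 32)1T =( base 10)61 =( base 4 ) 331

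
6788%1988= 824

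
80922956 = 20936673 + 59986283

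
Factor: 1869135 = 3^1*5^1*353^2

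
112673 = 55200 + 57473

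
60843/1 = 60843   =  60843.00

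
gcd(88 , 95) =1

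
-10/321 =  - 1 + 311/321 = -0.03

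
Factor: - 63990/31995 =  - 2 = - 2^1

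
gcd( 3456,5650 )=2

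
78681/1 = 78681=78681.00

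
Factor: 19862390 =2^1 * 5^1 *29^1*68491^1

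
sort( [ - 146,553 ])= [ - 146 , 553]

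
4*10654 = 42616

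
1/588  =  1/588= 0.00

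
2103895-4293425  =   - 2189530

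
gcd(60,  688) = 4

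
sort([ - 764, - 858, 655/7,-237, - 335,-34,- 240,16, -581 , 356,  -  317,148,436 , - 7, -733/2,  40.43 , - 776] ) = [  -  858, - 776,-764, -581 ,-733/2,  -  335, -317, - 240,  -  237, - 34, - 7,  16, 40.43,  655/7,148, 356,436 ]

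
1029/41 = 25 + 4/41 = 25.10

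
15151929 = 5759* 2631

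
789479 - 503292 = 286187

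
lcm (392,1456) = 10192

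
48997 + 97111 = 146108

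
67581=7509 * 9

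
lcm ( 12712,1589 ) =12712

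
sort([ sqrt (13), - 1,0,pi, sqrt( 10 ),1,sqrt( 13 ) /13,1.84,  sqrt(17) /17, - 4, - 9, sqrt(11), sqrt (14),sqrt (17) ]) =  [ - 9,  -  4 , - 1,0,sqrt( 17)/17,  sqrt( 13)/13,1, 1.84,pi,sqrt( 10),sqrt( 11),sqrt( 13), sqrt(14),sqrt(17)] 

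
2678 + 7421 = 10099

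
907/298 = 3 + 13/298 = 3.04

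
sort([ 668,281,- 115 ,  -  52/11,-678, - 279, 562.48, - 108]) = [ - 678, - 279, - 115, -108,- 52/11,281, 562.48, 668]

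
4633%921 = 28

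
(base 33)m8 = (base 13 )446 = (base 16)2de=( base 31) NL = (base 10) 734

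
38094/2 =19047=19047.00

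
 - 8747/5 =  - 1750 + 3/5 = - 1749.40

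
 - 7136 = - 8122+986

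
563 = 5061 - 4498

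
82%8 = 2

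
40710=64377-23667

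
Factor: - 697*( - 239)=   166583= 17^1*41^1*239^1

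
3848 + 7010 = 10858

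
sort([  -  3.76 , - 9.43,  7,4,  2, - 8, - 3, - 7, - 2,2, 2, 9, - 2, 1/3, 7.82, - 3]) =[ - 9.43 , - 8, - 7, - 3.76, - 3 ,-3, - 2, - 2, 1/3,2,2, 2, 4, 7, 7.82,  9] 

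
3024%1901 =1123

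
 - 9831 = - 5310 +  - 4521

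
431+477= 908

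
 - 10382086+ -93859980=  - 104242066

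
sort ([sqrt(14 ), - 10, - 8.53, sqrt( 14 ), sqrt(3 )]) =[ - 10, - 8.53, sqrt( 3), sqrt(14),sqrt( 14)]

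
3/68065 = 3/68065 = 0.00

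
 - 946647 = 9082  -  955729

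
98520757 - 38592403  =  59928354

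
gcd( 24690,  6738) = 6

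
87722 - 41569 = 46153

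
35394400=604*58600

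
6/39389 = 6/39389  =  0.00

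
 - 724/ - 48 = 15 + 1/12 = 15.08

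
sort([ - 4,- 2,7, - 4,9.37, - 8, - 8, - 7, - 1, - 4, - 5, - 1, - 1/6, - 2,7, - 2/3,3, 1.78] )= [ - 8, - 8, - 7, - 5, - 4, - 4,  -  4, - 2,-2, - 1, - 1, - 2/3 ,  -  1/6,  1.78, 3, 7, 7, 9.37]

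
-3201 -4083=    - 7284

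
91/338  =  7/26 = 0.27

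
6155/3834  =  6155/3834 =1.61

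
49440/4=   12360 = 12360.00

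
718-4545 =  - 3827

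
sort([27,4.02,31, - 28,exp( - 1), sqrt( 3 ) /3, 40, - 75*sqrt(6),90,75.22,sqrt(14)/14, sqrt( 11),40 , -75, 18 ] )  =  [ - 75*sqrt( 6 ), - 75, - 28  ,  sqrt( 14 ) /14,exp( - 1),sqrt( 3) /3,sqrt(11 ) , 4.02,  18,  27 , 31, 40,40,75.22,90 ]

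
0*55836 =0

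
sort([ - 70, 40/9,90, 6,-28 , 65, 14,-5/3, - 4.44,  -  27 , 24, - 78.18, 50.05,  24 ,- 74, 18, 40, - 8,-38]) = [  -  78.18,-74, - 70, - 38, - 28,-27, - 8, - 4.44,  -  5/3,  40/9 , 6,14, 18, 24, 24,40,50.05 , 65, 90] 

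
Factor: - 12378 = -2^1*3^1*2063^1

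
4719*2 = 9438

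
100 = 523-423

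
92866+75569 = 168435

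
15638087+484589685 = 500227772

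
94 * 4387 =412378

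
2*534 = 1068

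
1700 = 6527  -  4827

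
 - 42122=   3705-45827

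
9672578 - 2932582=6739996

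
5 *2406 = 12030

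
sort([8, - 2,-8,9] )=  [ - 8,-2,8, 9 ]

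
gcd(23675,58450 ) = 25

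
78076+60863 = 138939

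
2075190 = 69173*30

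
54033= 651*83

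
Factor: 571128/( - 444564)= - 898/699= - 2^1*3^( - 1 ) * 233^ ( - 1 )*449^1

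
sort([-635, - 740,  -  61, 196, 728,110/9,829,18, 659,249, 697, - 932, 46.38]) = [ - 932,-740, - 635, - 61, 110/9,18, 46.38, 196, 249 , 659,697, 728, 829] 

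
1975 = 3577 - 1602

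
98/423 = 98/423 = 0.23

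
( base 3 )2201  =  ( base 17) 45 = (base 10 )73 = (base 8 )111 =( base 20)3D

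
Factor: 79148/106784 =421/568 = 2^ ( - 3)*71^( - 1)*421^1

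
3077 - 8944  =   - 5867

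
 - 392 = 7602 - 7994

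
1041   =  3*347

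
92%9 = 2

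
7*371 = 2597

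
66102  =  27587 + 38515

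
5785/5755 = 1 +6/1151 = 1.01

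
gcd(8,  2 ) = 2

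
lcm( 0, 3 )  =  0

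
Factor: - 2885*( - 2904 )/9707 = 8378040/9707 = 2^3 * 3^1*5^1 *11^2*17^( - 1)*571^ (  -  1 ) *577^1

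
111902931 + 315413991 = 427316922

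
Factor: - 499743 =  - 3^3*83^1*223^1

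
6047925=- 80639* ( - 75)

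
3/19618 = 3/19618 = 0.00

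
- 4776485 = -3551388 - 1225097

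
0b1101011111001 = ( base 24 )BNH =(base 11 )5208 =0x1AF9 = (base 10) 6905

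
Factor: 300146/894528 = 150073/447264 = 2^( - 5 )*3^( - 2 )*7^1*11^1*1553^( - 1)*1949^1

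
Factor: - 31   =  -31^1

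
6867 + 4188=11055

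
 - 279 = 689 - 968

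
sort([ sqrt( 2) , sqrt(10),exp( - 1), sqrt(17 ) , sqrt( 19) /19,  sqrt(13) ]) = [sqrt(19) /19,exp( - 1),sqrt( 2 ),sqrt(10), sqrt(13), sqrt( 17) ]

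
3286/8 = 1643/4 = 410.75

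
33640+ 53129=86769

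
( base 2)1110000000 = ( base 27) 165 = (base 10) 896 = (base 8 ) 1600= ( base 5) 12041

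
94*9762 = 917628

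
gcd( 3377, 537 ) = 1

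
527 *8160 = 4300320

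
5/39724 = 5/39724 = 0.00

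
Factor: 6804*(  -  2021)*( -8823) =2^2*3^6 * 7^1*17^1 * 43^1*47^1*173^1 = 121324049532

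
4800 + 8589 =13389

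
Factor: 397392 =2^4*3^1*17^1*487^1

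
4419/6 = 1473/2 = 736.50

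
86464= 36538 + 49926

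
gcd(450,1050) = 150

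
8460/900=9 + 2/5 = 9.40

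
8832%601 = 418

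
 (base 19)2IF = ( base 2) 10000110111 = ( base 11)8A1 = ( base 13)650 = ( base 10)1079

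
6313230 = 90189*70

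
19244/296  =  4811/74 = 65.01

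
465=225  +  240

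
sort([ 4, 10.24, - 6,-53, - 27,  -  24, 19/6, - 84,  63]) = [ - 84, - 53, - 27,  -  24, - 6,19/6, 4, 10.24, 63] 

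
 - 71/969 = - 71/969 = - 0.07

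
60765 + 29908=90673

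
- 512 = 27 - 539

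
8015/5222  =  1 + 399/746 = 1.53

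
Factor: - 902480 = -2^4*5^1*29^1*389^1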